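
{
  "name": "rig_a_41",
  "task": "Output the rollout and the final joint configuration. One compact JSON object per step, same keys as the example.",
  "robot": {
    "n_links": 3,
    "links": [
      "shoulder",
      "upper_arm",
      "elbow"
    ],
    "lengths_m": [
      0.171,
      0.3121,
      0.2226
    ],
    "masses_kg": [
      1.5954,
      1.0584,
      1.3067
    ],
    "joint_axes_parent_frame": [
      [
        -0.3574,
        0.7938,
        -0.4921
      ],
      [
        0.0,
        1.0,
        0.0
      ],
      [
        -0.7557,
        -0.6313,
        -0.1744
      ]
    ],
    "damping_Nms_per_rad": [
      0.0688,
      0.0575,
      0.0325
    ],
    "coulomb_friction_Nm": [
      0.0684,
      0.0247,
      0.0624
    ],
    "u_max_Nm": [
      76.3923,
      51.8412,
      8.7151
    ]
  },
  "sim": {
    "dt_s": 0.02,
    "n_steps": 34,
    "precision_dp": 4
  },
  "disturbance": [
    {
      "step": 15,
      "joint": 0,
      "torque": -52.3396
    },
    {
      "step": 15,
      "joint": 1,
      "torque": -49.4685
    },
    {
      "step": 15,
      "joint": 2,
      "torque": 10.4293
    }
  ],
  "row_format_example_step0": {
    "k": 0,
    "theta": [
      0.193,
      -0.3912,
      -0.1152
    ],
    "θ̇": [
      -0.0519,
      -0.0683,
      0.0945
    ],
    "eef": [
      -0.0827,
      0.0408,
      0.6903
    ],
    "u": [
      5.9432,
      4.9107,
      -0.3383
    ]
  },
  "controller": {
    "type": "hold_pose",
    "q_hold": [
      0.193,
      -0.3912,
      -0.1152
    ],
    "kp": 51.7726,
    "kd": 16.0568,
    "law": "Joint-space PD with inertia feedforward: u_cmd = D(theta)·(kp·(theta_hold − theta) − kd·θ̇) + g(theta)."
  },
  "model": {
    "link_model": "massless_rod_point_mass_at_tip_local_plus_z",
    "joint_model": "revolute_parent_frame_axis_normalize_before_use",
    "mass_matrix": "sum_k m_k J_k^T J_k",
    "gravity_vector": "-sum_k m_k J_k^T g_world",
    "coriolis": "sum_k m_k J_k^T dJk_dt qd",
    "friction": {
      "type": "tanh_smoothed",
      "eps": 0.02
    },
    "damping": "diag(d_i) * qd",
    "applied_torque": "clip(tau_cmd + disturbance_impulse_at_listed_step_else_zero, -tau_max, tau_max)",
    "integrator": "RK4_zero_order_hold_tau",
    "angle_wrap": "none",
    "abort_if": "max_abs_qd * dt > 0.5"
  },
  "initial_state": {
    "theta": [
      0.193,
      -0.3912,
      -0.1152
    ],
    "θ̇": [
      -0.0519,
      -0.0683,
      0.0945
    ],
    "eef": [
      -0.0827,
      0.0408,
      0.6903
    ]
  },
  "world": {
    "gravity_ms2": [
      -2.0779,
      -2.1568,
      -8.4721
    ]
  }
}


{"k":1,"theta":[0.1924,-0.3928,-0.1143],"\u03b8\u0307":[-0.0159,-0.0775,0.0097],"eef":[-0.0839,0.0408,0.6901],"u":[5.6139,4.6313,-0.2658]}
{"k":2,"theta":[0.1922,-0.3941,-0.1144],"\u03b8\u0307":[-0.011,-0.0487,0.0079],"eef":[-0.0848,0.0408,0.6899],"u":[5.3758,4.4209,-0.225]}
{"k":3,"theta":[0.1921,-0.395,-0.1144],"\u03b8\u0307":[-0.0085,-0.0263,0.0085],"eef":[-0.0853,0.0408,0.6898],"u":[5.1991,4.2629,-0.1942]}
{"k":4,"theta":[0.192,-0.3955,-0.1144],"\u03b8\u0307":[-0.0064,-0.0109,0.0077],"eef":[-0.0856,0.0408,0.6897],"u":[5.0684,4.1454,-0.1709]}
{"k":5,"theta":[0.192,-0.3957,-0.1145],"\u03b8\u0307":[-0.0041,-0.0015,0.0055],"eef":[-0.0857,0.0408,0.6897],"u":[4.9722,4.06,-0.1537]}
{"k":6,"theta":[0.192,-0.3958,-0.1146],"\u03b8\u0307":[-0.0024,0.0049,0.0045],"eef":[-0.0857,0.0408,0.6897],"u":[4.9018,3.9983,-0.1417]}
{"k":7,"theta":[0.192,-0.3958,-0.1147],"\u03b8\u0307":[-0.0012,0.009,0.004],"eef":[-0.0857,0.0408,0.6897],"u":[4.8504,3.9536,-0.1331]}
{"k":8,"theta":[0.1921,-0.3957,-0.1149],"\u03b8\u0307":[-0.0004,0.0117,0.0039],"eef":[-0.0856,0.0408,0.6897],"u":[4.8129,3.9211,-0.1269]}
{"k":9,"theta":[0.1921,-0.3956,-0.115],"\u03b8\u0307":[0.0001,0.0134,0.0038],"eef":[-0.0855,0.0408,0.6897],"u":[4.7855,3.8973,-0.1223]}
{"k":10,"theta":[0.1922,-0.3955,-0.1151],"\u03b8\u0307":[0.0003,0.0143,0.0038],"eef":[-0.0853,0.0408,0.6898],"u":[4.7654,3.8798,-0.1188]}
{"k":11,"theta":[0.1923,-0.3953,-0.1152],"\u03b8\u0307":[0.0005,0.0147,0.0039],"eef":[-0.0852,0.0407,0.6898],"u":[4.7506,3.8668,-0.1162]}
{"k":12,"theta":[0.1924,-0.3951,-0.1154],"\u03b8\u0307":[0.0005,0.0147,0.004],"eef":[-0.085,0.0407,0.6898],"u":[4.7397,3.8572,-0.1141]}
{"k":13,"theta":[0.1925,-0.395,-0.1155],"\u03b8\u0307":[0.0004,0.0145,0.004],"eef":[-0.0849,0.0407,0.6898],"u":[4.7316,3.8501,-0.1126]}
{"k":14,"theta":[0.1926,-0.3948,-0.1156],"\u03b8\u0307":[0.0004,0.0142,0.0041],"eef":[-0.0847,0.0407,0.6899],"u":[4.7256,3.8447,-0.1113]}
{"k":15,"theta":[0.1926,-0.3947,-0.1157],"\u03b8\u0307":[0.0002,0.0137,0.0042],"eef":[-0.0846,0.0407,0.6899],"u":[-47.6185,-45.6279,8.7151]}
{"k":16,"theta":[0.1973,-0.4234,-0.1314],"\u03b8\u0307":[0.4284,-2.8391,-1.4965],"eef":[-0.0948,0.0404,0.6871],"u":[22.2384,20.403,-3.082]}
{"k":17,"theta":[0.203,-0.4686,-0.1531],"\u03b8\u0307":[0.1665,-1.7108,-0.7167],"eef":[-0.112,0.04,0.682],"u":[17.8448,16.2869,-2.3717]}
{"k":18,"theta":[0.2049,-0.4952,-0.1627],"\u03b8\u0307":[0.0301,-0.9665,-0.2614],"eef":[-0.1233,0.0399,0.6785],"u":[14.5339,13.1795,-1.8251]}
{"k":19,"theta":[0.2048,-0.5096,-0.1653],"\u03b8\u0307":[-0.0275,-0.4887,-0.0235],"eef":[-0.1303,0.0399,0.6763],"u":[12.0209,10.839,-1.4053]}
{"k":20,"theta":[0.2042,-0.5164,-0.1649],"\u03b8\u0307":[-0.0303,-0.2089,0.0382],"eef":[-0.1342,0.04,0.6751],"u":[10.117,9.0784,-1.0663]}
{"k":21,"theta":[0.2037,-0.519,-0.1643],"\u03b8\u0307":[-0.0142,-0.042,0.0212],"eef":[-0.1358,0.0401,0.6747],"u":[8.6901,7.7547,-0.7928]}
{"k":22,"theta":[0.2036,-0.5186,-0.164],"\u03b8\u0307":[-0.0014,0.071,0.0084],"eef":[-0.1358,0.0401,0.6747],"u":[7.6288,6.7714,-0.5911]}
{"k":23,"theta":[0.2036,-0.5164,-0.1638],"\u03b8\u0307":[0.0034,0.1534,0.0104],"eef":[-0.1346,0.04,0.6751],"u":[6.8438,6.0379,-0.4431]}
{"k":24,"theta":[0.2037,-0.5128,-0.1635],"\u03b8\u0307":[0.0058,0.2082,0.012],"eef":[-0.1328,0.04,0.6757],"u":[6.2612,5.4874,-0.3311]}
{"k":25,"theta":[0.2038,-0.5083,-0.1633],"\u03b8\u0307":[0.0068,0.2423,0.0132],"eef":[-0.1305,0.0399,0.6764],"u":[5.8284,5.0744,-0.2469]}
{"k":26,"theta":[0.2039,-0.5033,-0.1631],"\u03b8\u0307":[0.0071,0.2611,0.0141],"eef":[-0.1279,0.0398,0.6772],"u":[5.5071,4.7649,-0.1837]}
{"k":27,"theta":[0.2041,-0.498,-0.1628],"\u03b8\u0307":[0.007,0.269,0.0149],"eef":[-0.1251,0.0397,0.678],"u":[5.2688,4.5332,-0.1366]}
{"k":28,"theta":[0.2043,-0.4926,-0.1626],"\u03b8\u0307":[0.0067,0.269,0.0155],"eef":[-0.1224,0.0396,0.6788],"u":[5.0925,4.3599,-0.1016]}
{"k":29,"theta":[0.2044,-0.4874,-0.1623],"\u03b8\u0307":[0.0063,0.2636,0.0161],"eef":[-0.1196,0.0395,0.6796],"u":[4.9624,4.2304,-0.0758]}
{"k":30,"theta":[0.2046,-0.4822,-0.1621],"\u03b8\u0307":[0.0058,0.2546,0.0167],"eef":[-0.117,0.0394,0.6804],"u":[4.8669,4.1338,-0.0569]}
{"k":31,"theta":[0.2047,-0.4773,-0.1618],"\u03b8\u0307":[0.0053,0.2432,0.0172],"eef":[-0.1144,0.0393,0.6811],"u":[4.7971,4.062,-0.0431]}
{"k":32,"theta":[0.2048,-0.4726,-0.1616],"\u03b8\u0307":[0.0049,0.2305,0.0177],"eef":[-0.112,0.0392,0.6818],"u":[4.7465,4.0086,-0.0332]}
{"k":33,"theta":[0.205,-0.4682,-0.1613],"\u03b8\u0307":[0.0044,0.2171,0.018],"eef":[-0.1097,0.0392,0.6824],"u":[4.7102,3.9692,-0.0262]}
{"k":34,"theta":[0.2051,-0.4641,-0.1611],"\u03b8\u0307":[0.0039,0.2034,0.0184],"eef":[-0.1075,0.0391,0.683]}
{"summary": "final theta (rad): 0.2051 -0.4641 -0.1611"}


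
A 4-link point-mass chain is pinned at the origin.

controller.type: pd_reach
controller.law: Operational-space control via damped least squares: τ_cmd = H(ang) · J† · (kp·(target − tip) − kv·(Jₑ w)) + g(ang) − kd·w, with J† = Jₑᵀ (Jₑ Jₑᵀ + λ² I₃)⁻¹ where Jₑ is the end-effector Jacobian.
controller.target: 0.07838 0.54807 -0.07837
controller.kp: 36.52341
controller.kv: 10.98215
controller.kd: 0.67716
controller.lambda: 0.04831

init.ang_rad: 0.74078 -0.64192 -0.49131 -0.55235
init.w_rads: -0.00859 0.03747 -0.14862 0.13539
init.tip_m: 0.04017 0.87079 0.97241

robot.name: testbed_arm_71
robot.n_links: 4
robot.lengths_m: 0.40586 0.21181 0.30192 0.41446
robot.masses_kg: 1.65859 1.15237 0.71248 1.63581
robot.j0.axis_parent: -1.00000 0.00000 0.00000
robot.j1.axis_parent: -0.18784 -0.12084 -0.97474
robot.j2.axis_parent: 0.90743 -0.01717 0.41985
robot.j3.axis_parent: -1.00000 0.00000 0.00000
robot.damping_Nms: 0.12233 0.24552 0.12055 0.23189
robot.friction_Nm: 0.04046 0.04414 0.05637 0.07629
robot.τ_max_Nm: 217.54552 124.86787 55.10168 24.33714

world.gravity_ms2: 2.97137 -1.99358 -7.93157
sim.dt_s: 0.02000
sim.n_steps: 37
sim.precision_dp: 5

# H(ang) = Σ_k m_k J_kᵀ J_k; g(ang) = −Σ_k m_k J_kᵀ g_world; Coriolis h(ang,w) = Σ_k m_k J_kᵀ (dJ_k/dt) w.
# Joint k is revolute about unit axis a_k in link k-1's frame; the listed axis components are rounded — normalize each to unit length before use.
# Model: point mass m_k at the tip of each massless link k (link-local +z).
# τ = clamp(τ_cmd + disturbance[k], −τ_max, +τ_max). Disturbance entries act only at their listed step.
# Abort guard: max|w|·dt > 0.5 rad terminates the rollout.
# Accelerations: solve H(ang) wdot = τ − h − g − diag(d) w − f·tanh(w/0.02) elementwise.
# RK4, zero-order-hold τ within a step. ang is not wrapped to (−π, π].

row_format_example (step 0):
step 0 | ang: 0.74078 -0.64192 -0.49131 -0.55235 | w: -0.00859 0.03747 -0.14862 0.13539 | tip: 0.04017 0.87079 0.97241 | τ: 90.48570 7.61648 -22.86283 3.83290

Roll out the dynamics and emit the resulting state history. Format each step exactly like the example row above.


step 1 | ang: 0.74872 -0.63731 -0.51769 -0.60484 | w: 0.81005 0.45604 -2.30651 -5.11942 | tip: 0.03934 0.87161 0.96481 | τ: 68.06365 5.68453 -15.73652 5.65118
step 2 | ang: 0.77210 -0.61259 -0.55761 -0.71870 | w: 1.53847 1.74939 -1.68573 -6.18616 | tip: 0.04005 0.87239 0.94697 | τ: 48.60527 3.35743 -10.66409 3.64799
step 3 | ang: 0.80892 -0.58371 -0.58741 -0.84641 | w: 2.14752 1.30339 -1.19974 -6.51760 | tip: 0.04292 0.87483 0.92113 | τ: 29.22793 2.45856 -5.98283 1.47983
step 4 | ang: 0.85687 -0.55436 -0.60156 -0.97451 | w: 2.65060 1.61490 -0.19683 -6.26823 | tip: 0.04763 0.87814 0.88875 | τ: 13.90551 1.42255 -2.65142 -0.47159
step 5 | ang: 0.91360 -0.52307 -0.59789 -1.09674 | w: 3.02234 1.53063 0.57381 -5.94125 | tip: 0.05347 0.88131 0.85119 | τ: 0.33238 0.97986 0.06804 -1.79939
step 6 | ang: 0.97661 -0.49305 -0.57936 -1.21105 | w: 3.27831 1.47344 1.27697 -5.48903 | tip: 0.06004 0.88350 0.80937 | τ: -11.00660 0.79253 2.03175 -2.59334
step 7 | ang: 1.04362 -0.46471 -0.54843 -1.31590 | w: 3.42130 1.35872 1.80225 -5.00752 | tip: 0.06688 0.88421 0.76435 | τ: -20.45224 0.85056 3.41966 -2.88373
step 8 | ang: 1.11247 -0.43906 -0.50893 -1.41122 | w: 3.46320 1.20209 2.12710 -4.54473 | tip: 0.07368 0.88317 0.71707 | τ: -28.09664 1.07170 4.34332 -2.76135
step 9 | ang: 1.18134 -0.41675 -0.46479 -1.49771 | w: 3.42219 1.02338 2.26497 -4.12865 | tip: 0.08019 0.88029 0.66847 | τ: -34.04411 1.37665 4.89917 -2.33669
step 10 | ang: 1.24876 -0.39806 -0.41939 -1.57641 | w: 3.31954 0.84169 2.25529 -3.76807 | tip: 0.08623 0.87565 0.61943 | τ: -38.45118 1.69995 5.16900 -1.72197
step 11 | ang: 1.31371 -0.38288 -0.37520 -1.64843 | w: 3.17576 0.67175 2.14729 -3.45852 | tip: 0.09168 0.86940 0.57074 | τ: -41.52167 1.99647 5.22210 -1.01548
step 12 | ang: 1.37555 -0.37092 -0.33375 -1.71469 | w: 3.00789 0.52243 1.98587 -3.18997 | tip: 0.09646 0.86174 0.52311 | τ: -43.48308 2.24147 5.11724 -0.29217
step 13 | ang: 1.43390 -0.36171 -0.29577 -1.77593 | w: 2.82852 0.39727 1.80446 -2.95241 | tip: 0.10056 0.85288 0.47708 | τ: -44.56144 2.42636 4.90372 0.39814
step 14 | ang: 1.48864 -0.35478 -0.26144 -1.83268 | w: 2.64613 0.29606 1.62416 -2.73831 | tip: 0.10399 0.84306 0.43305 | τ: -44.96247 2.55308 4.62154 1.02707
step 15 | ang: 1.53976 -0.34966 -0.23062 -1.88537 | w: 2.46604 0.21649 1.45628 -2.54281 | tip: 0.10678 0.83246 0.39132 | τ: -44.86157 2.62904 4.30174 1.58196
step 16 | ang: 1.58733 -0.34596 -0.20301 -1.93433 | w: 2.29137 0.15532 1.30564 -2.36297 | tip: 0.10897 0.82129 0.35205 | τ: -44.40122 2.66366 3.96721 2.06019
step 17 | ang: 1.63148 -0.34333 -0.17824 -1.97985 | w: 2.12386 0.10923 1.17326 -2.19700 | tip: 0.11062 0.80972 0.31532 | τ: -43.69306 2.66630 3.63399 2.46498
step 18 | ang: 1.67236 -0.34151 -0.15595 -2.02219 | w: 1.96441 0.07518 1.05823 -2.04364 | tip: 0.11180 0.79789 0.28114 | τ: -42.82226 2.64526 3.31269 2.80248
step 19 | ang: 1.71013 -0.34028 -0.13580 -2.06159 | w: 1.81340 0.05056 0.95879 -1.90189 | tip: 0.11254 0.78595 0.24947 | τ: -41.85241 2.60735 3.00982 3.07997
step 20 | ang: 1.74497 -0.33947 -0.11752 -2.09828 | w: 1.67096 0.03341 0.87318 -1.77068 | tip: 0.11293 0.77402 0.22021 | τ: -40.82969 2.55769 2.72882 3.30487
step 21 | ang: 1.77705 -0.33894 -0.10082 -2.13244 | w: 1.53708 0.02245 0.79993 -1.64892 | tip: 0.11299 0.76219 0.19327 | τ: -39.78680 2.49963 2.47098 3.48418
step 22 | ang: 1.80654 -0.33858 -0.08548 -2.16426 | w: 1.41155 0.01633 0.73714 -1.53586 | tip: 0.11279 0.75056 0.16852 | τ: -38.74811 2.43609 2.23670 3.62460
step 23 | ang: 1.83359 -0.33831 -0.07132 -2.19391 | w: 1.29398 0.01324 0.68227 -1.43122 | tip: 0.11236 0.73919 0.14584 | τ: -37.73250 2.37035 2.02600 3.73242
step 24 | ang: 1.85837 -0.33809 -0.05819 -2.22155 | w: 1.18398 0.01179 0.63336 -1.33458 | tip: 0.11174 0.72815 0.12507 | τ: -36.75242 2.30503 1.83795 3.81293
step 25 | ang: 1.88103 -0.33788 -0.04599 -2.24733 | w: 1.08121 0.01119 0.58927 -1.24522 | tip: 0.11098 0.71748 0.10610 | τ: -35.81483 2.24171 1.67080 3.87052
step 26 | ang: 1.90169 -0.33769 -0.03463 -2.27140 | w: 0.98538 0.01102 0.54929 -1.16243 | tip: 0.11009 0.70722 0.08878 | τ: -34.92333 2.18120 1.52253 3.90893
step 27 | ang: 1.92051 -0.33749 -0.02403 -2.29387 | w: 0.89618 0.01103 0.51286 -1.08555 | tip: 0.10912 0.69739 0.07299 | τ: -34.07953 2.12394 1.39116 3.93145
step 28 | ang: 1.93760 -0.33729 -0.01413 -2.31485 | w: 0.81330 0.01108 0.47952 -1.01404 | tip: 0.10809 0.68801 0.05861 | τ: -33.28377 2.07007 1.27483 3.94095
step 29 | ang: 1.95310 -0.33709 -0.00487 -2.33446 | w: 0.73643 0.01109 0.44888 -0.94743 | tip: 0.10701 0.67909 0.04552 | τ: -32.53551 2.01959 1.17181 3.93996
step 30 | ang: 1.96712 -0.33689 0.00381 -2.35278 | w: 0.66528 0.01102 0.42060 -0.88533 | tip: 0.10591 0.67063 0.03362 | τ: -31.83361 1.97241 1.08054 3.93064
step 31 | ang: 1.97977 -0.33669 0.01194 -2.36990 | w: 0.59952 0.01085 0.39439 -0.82739 | tip: 0.10480 0.66263 0.02281 | τ: -31.17657 1.92840 0.99962 3.91486
step 32 | ang: 1.99115 -0.33649 0.01957 -2.38591 | w: 0.53886 0.01059 0.37002 -0.77332 | tip: 0.10369 0.65508 0.01300 | τ: -30.56262 1.88737 0.92779 3.89423
step 33 | ang: 2.00137 -0.33630 0.02673 -2.40086 | w: 0.48300 0.01024 0.34728 -0.72284 | tip: 0.10260 0.64798 0.00410 | τ: -29.98986 1.84914 0.86393 3.87008
step 34 | ang: 2.01052 -0.33611 0.03345 -2.41485 | w: 0.43167 0.00983 0.32601 -0.67572 | tip: 0.10152 0.64131 -0.00396 | τ: -29.45630 1.81354 0.80703 3.84355
step 35 | ang: 2.01868 -0.33594 0.03975 -2.42792 | w: 0.38458 0.00936 0.30606 -0.63172 | tip: 0.10047 0.63505 -0.01126 | τ: -28.95995 1.78037 0.75624 3.81556
step 36 | ang: 2.02594 -0.33577 0.04568 -2.44014 | w: 0.34148 0.00886 0.28732 -0.59065 | tip: 0.09945 0.62919 -0.01787 | τ: -28.49883 1.74948 0.71079 3.78690
step 37 | ang: 2.03238 -0.33561 0.05123 -2.45157 | w: 0.30210 0.00834 0.26969 -0.55232 | tip: 0.09846 0.62371 -0.02384


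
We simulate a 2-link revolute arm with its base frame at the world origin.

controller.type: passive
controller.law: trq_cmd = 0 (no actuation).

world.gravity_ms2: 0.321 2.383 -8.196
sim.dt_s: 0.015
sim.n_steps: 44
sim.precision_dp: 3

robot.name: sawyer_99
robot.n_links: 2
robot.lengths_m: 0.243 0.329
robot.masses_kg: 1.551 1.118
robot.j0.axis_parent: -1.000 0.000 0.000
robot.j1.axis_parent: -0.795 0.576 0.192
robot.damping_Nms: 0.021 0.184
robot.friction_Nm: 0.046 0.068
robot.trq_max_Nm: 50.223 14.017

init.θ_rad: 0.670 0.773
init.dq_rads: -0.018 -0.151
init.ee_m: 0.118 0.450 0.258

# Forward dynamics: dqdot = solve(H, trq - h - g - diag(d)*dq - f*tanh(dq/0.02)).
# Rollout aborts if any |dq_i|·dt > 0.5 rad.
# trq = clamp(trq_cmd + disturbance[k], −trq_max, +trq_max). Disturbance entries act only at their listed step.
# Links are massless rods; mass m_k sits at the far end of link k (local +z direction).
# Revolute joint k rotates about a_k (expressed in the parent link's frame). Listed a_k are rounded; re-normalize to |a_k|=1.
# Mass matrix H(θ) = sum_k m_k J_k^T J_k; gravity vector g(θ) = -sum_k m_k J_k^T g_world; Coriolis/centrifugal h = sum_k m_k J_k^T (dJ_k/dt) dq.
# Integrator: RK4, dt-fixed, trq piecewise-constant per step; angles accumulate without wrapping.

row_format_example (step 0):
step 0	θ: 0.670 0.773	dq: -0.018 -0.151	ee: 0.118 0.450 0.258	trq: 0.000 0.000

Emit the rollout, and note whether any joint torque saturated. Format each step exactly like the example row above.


step 1	θ: 0.672 0.771	dq: 0.271 -0.166	ee: 0.118 0.451 0.258	trq: 0.000 0.000
step 2	θ: 0.678 0.768	dq: 0.559 -0.182	ee: 0.118 0.452 0.256	trq: 0.000 0.000
step 3	θ: 0.689 0.765	dq: 0.851 -0.206	ee: 0.117 0.455 0.252	trq: 0.000 0.000
step 4	θ: 0.704 0.762	dq: 1.149 -0.244	ee: 0.117 0.459 0.246	trq: 0.000 0.000
step 5	θ: 0.723 0.758	dq: 1.455 -0.301	ee: 0.116 0.463 0.238	trq: 0.000 0.000
step 6	θ: 0.747 0.753	dq: 1.772 -0.381	ee: 0.116 0.469 0.229	trq: 0.000 0.000
step 7	θ: 0.776 0.746	dq: 2.100 -0.488	ee: 0.115 0.475 0.217	trq: 0.000 0.000
step 8	θ: 0.810 0.738	dq: 2.440 -0.626	ee: 0.114 0.482 0.203	trq: 0.000 0.000
step 9	θ: 0.850 0.727	dq: 2.793 -0.798	ee: 0.113 0.490 0.187	trq: 0.000 0.000
step 10	θ: 0.894 0.714	dq: 3.159 -1.007	ee: 0.112 0.498 0.169	trq: 0.000 0.000
step 11	θ: 0.945 0.697	dq: 3.537 -1.254	ee: 0.110 0.507 0.149	trq: 0.000 0.000
step 12	θ: 1.000 0.676	dq: 3.924 -1.539	ee: 0.107 0.515 0.127	trq: 0.000 0.000
step 13	θ: 1.062 0.650	dq: 4.318 -1.859	ee: 0.104 0.524 0.102	trq: 0.000 0.000
step 14	θ: 1.130 0.620	dq: 4.715 -2.210	ee: 0.101 0.532 0.075	trq: 0.000 0.000
step 15	θ: 1.204 0.584	dq: 5.110 -2.586	ee: 0.096 0.539 0.046	trq: 0.000 0.000
step 16	θ: 1.283 0.542	dq: 5.497 -2.976	ee: 0.091 0.545 0.015	trq: 0.000 0.000
step 17	θ: 1.369 0.495	dq: 5.870 -3.367	ee: 0.084 0.549 -0.019	trq: 0.000 0.000
step 18	θ: 1.459 0.441	dq: 6.222 -3.742	ee: 0.076 0.551 -0.054	trq: 0.000 0.000
step 19	θ: 1.555 0.383	dq: 6.547 -4.084	ee: 0.067 0.551 -0.092	trq: 0.000 0.000
step 20	θ: 1.656 0.319	dq: 6.840 -4.372	ee: 0.057 0.547 -0.131	trq: 0.000 0.000
step 21	θ: 1.760 0.252	dq: 7.096 -4.588	ee: 0.046 0.539 -0.171	trq: 0.000 0.000
step 22	θ: 1.868 0.182	dq: 7.312 -4.714	ee: 0.033 0.528 -0.212	trq: 0.000 0.000
step 23	θ: 1.979 0.111	dq: 7.486 -4.737	ee: 0.021 0.512 -0.253	trq: 0.000 0.000
step 24	θ: 2.093 0.040	dq: 7.617 -4.649	ee: 0.008 0.490 -0.294	trq: 0.000 0.000
step 25	θ: 2.208 -0.028	dq: 7.703 -4.446	ee: -0.005 0.464 -0.334	trq: 0.000 0.000
step 26	θ: 2.323 -0.092	dq: 7.744 -4.129	ee: -0.018 0.433 -0.373	trq: 0.000 0.000
step 27	θ: 2.440 -0.151	dq: 7.739 -3.705	ee: -0.029 0.397 -0.409	trq: 0.000 0.000
step 28	θ: 2.555 -0.203	dq: 7.687 -3.185	ee: -0.039 0.356 -0.442	trq: 0.000 0.000
step 29	θ: 2.670 -0.246	dq: 7.585 -2.585	ee: -0.048 0.311 -0.473	trq: 0.000 0.000
step 30	θ: 2.783 -0.280	dq: 7.435 -1.924	ee: -0.054 0.263 -0.499	trq: 0.000 0.000
step 31	θ: 2.893 -0.304	dq: 7.236 -1.224	ee: -0.059 0.212 -0.521	trq: 0.000 0.000
step 32	θ: 3.000 -0.317	dq: 6.993 -0.508	ee: -0.062 0.158 -0.539	trq: 0.000 0.000
step 33	θ: 3.102 -0.319	dq: 6.712 0.196	ee: -0.062 0.102 -0.552	trq: 0.000 0.000
step 34	θ: 3.201 -0.311	dq: 6.410 0.844	ee: -0.060 0.045 -0.560	trq: 0.000 0.000
step 35	θ: 3.295 -0.294	dq: 6.086 1.443	ee: -0.057 -0.012 -0.563	trq: 0.000 0.000
step 36	θ: 3.383 -0.268	dq: 5.750 1.979	ee: -0.052 -0.068 -0.561	trq: 0.000 0.000
step 37	θ: 3.467 -0.235	dq: 5.412 2.438	ee: -0.046 -0.123 -0.553	trq: 0.000 0.000
step 38	θ: 3.546 -0.196	dq: 5.081 2.813	ee: -0.038 -0.176 -0.540	trq: 0.000 0.000
step 39	θ: 3.620 -0.151	dq: 4.763 3.101	ee: -0.029 -0.227 -0.523	trq: 0.000 0.000
step 40	θ: 3.689 -0.103	dq: 4.463 3.303	ee: -0.020 -0.274 -0.501	trq: 0.000 0.000
step 41	θ: 3.754 -0.053	dq: 4.182 3.425	ee: -0.010 -0.317 -0.476	trq: 0.000 0.000
step 42	θ: 3.814 -0.001	dq: 3.920 3.475	ee: -0.000 -0.356 -0.448	trq: 0.000 0.000
step 43	θ: 3.871 0.051	dq: 3.676 3.464	ee: 0.010 -0.391 -0.417	trq: 0.000 0.000
step 44	θ: 3.925 0.103	dq: 3.446 3.407	ee: 0.019 -0.422 -0.385
any joint saturated: no


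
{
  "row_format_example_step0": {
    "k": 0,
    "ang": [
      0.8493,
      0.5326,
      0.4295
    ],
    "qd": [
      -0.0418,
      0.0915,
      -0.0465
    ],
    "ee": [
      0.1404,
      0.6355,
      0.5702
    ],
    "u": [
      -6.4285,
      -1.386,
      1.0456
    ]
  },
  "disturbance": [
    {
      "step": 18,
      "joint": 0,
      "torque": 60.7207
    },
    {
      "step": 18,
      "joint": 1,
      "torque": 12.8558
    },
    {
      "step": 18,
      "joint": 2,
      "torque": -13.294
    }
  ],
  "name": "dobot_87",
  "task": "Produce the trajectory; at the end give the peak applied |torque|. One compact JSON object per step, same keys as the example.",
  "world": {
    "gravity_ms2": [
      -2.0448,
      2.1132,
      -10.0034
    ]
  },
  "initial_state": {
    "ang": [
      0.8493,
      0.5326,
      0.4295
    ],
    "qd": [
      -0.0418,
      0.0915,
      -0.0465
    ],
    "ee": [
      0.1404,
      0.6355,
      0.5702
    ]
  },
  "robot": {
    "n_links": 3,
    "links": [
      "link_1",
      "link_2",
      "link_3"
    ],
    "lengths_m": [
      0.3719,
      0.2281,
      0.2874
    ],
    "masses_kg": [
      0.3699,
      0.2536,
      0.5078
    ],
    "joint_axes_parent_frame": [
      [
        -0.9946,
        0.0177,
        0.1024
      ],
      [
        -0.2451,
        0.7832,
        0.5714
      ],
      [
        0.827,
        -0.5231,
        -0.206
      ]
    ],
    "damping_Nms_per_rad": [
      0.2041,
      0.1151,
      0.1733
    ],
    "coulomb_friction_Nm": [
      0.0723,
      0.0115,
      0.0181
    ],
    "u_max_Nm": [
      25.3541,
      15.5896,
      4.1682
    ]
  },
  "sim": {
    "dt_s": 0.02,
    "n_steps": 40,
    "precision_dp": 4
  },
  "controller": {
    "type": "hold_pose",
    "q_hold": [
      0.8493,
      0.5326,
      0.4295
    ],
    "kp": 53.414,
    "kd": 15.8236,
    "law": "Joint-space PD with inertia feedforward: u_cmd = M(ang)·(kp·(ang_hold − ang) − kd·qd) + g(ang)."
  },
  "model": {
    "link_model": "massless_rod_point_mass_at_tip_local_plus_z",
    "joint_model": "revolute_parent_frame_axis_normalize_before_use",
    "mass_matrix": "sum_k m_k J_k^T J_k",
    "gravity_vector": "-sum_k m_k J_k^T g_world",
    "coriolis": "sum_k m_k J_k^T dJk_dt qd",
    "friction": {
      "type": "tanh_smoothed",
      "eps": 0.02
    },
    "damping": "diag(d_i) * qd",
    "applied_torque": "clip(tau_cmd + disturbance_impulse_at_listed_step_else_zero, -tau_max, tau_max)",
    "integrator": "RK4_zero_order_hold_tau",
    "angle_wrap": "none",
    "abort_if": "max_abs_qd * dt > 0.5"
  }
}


{"k":1,"ang":[0.8487,0.5342,0.4292],"qd":[-0.0193,0.0637,-0.0003],"ee":[0.1411,0.6354,0.5701],"u":[-6.4749,-1.3506,1.0376]}
{"k":2,"ang":[0.8484,0.5352,0.4293],"qd":[-0.0098,0.036,-0.0005],"ee":[0.1415,0.6353,0.57],"u":[-6.5025,-1.3243,1.0351]}
{"k":3,"ang":[0.8483,0.5358,0.4293],"qd":[-0.0043,0.0175,-0.0017],"ee":[0.1417,0.6352,0.57],"u":[-6.5165,-1.3052,1.0325]}
{"k":4,"ang":[0.8483,0.536,0.4293],"qd":[-0.0012,0.0063,-0.0019],"ee":[0.1418,0.6352,0.5699],"u":[-6.5222,-1.2923,1.0301]}
{"k":5,"ang":[0.8483,0.5361,0.4293],"qd":[0.0003,0.0,-0.0016],"ee":[0.1418,0.6352,0.5699],"u":[-6.5238,-1.2841,1.0281]}
{"k":6,"ang":[0.8483,0.536,0.4293],"qd":[0.001,-0.0034,-0.0013],"ee":[0.1418,0.6352,0.5699],"u":[-6.5236,-1.2788,1.0267]}
{"k":7,"ang":[0.8483,0.536,0.4293],"qd":[0.0013,-0.0053,-0.001],"ee":[0.1417,0.6352,0.5699],"u":[-6.5229,-1.2754,1.0256]}
{"k":8,"ang":[0.8483,0.5358,0.4293],"qd":[0.0015,-0.0062,-0.0008],"ee":[0.1417,0.6353,0.5699],"u":[-6.5221,-1.273,1.0248]}
{"k":9,"ang":[0.8484,0.5357,0.4293],"qd":[0.0015,-0.0066,-0.0006],"ee":[0.1417,0.6353,0.5699],"u":[-6.5215,-1.2714,1.0242]}
{"k":10,"ang":[0.8484,0.5356,0.4293],"qd":[0.0015,-0.0067,-0.0005],"ee":[0.1416,0.6353,0.57],"u":[-6.5211,-1.2702,1.0238]}
{"k":11,"ang":[0.8484,0.5355,0.4293],"qd":[0.0014,-0.0066,-0.0004],"ee":[0.1416,0.6353,0.57],"u":[-6.5209,-1.2692,1.0234]}
{"k":12,"ang":[0.8485,0.5353,0.4293],"qd":[0.0014,-0.0065,-0.0003],"ee":[0.1415,0.6353,0.57],"u":[-6.5208,-1.2685,1.0232]}
{"k":13,"ang":[0.8485,0.5352,0.4293],"qd":[0.0013,-0.0062,-0.0002],"ee":[0.1415,0.6353,0.57],"u":[-6.5208,-1.2679,1.023]}
{"k":14,"ang":[0.8485,0.5351,0.4293],"qd":[0.0013,-0.006,-0.0002],"ee":[0.1414,0.6353,0.57],"u":[-6.5209,-1.2674,1.0228]}
{"k":15,"ang":[0.8486,0.535,0.4293],"qd":[0.0013,-0.0057,-0.0001],"ee":[0.1414,0.6353,0.57],"u":[-6.5211,-1.2669,1.0227]}
{"k":16,"ang":[0.8486,0.5349,0.4293],"qd":[0.0012,-0.0055,-0.0001],"ee":[0.1413,0.6353,0.57],"u":[-6.5213,-1.2665,1.0226]}
{"k":17,"ang":[0.8486,0.5348,0.4293],"qd":[0.0012,-0.0052,-0.0001],"ee":[0.1413,0.6353,0.57],"u":[-6.5215,-1.2661,1.0225]}
{"k":18,"ang":[0.8486,0.5347,0.4294],"qd":[0.0011,-0.005,-0.0],"ee":[0.1412,0.6353,0.5701],"u":[25.3541,11.59,-4.1682]}
{"k":19,"ang":[0.8685,0.5649,0.4932],"qd":[1.8972,2.8642,5.8314],"ee":[0.1452,0.6364,0.561],"u":[-16.8904,-5.4492,2.858]}
{"k":20,"ang":[0.8968,0.6068,0.5698],"qd":[0.9956,1.4287,2.1869],"ee":[0.1515,0.6399,0.5452],"u":[-14.1062,-4.3396,2.5415]}
{"k":21,"ang":[0.9118,0.6277,0.5972],"qd":[0.5212,0.7035,0.6797],"ee":[0.1556,0.644,0.5348],"u":[-12.0503,-3.5226,2.2046]}
{"k":22,"ang":[0.9194,0.6377,0.6039],"qd":[0.2477,0.3084,0.0446],"ee":[0.1582,0.6474,0.5283],"u":[-10.5265,-2.9205,1.9029]}
{"k":23,"ang":[0.9228,0.6416,0.6025],"qd":[0.0891,0.0943,-0.1658],"ee":[0.1595,0.6497,0.5249],"u":[-9.3952,-2.4748,1.6449]}
{"k":24,"ang":[0.9235,0.6422,0.5984],"qd":[-0.0086,-0.0315,-0.225],"ee":[0.1601,0.6509,0.5235],"u":[-8.5607,-2.1449,1.4415]}
{"k":25,"ang":[0.9228,0.6409,0.5942],"qd":[-0.0614,-0.1026,-0.2008],"ee":[0.1601,0.6513,0.5236],"u":[-7.9788,-1.905,1.2872]}
{"k":26,"ang":[0.9213,0.6384,0.5904],"qd":[-0.0957,-0.1489,-0.1775],"ee":[0.1597,0.6511,0.5246],"u":[-7.5508,-1.7262,1.1723]}
{"k":27,"ang":[0.9191,0.6351,0.587],"qd":[-0.1177,-0.178,-0.1599],"ee":[0.1589,0.6504,0.5263],"u":[-7.2351,-1.5932,1.0873]}
{"k":28,"ang":[0.9166,0.6314,0.584],"qd":[-0.1307,-0.1947,-0.1466],"ee":[0.158,0.6495,0.5284],"u":[-7.0035,-1.4946,1.0247]}
{"k":29,"ang":[0.914,0.6274,0.5811],"qd":[-0.1374,-0.2026,-0.1365],"ee":[0.157,0.6483,0.5307],"u":[-6.8349,-1.4217,0.9789]}
{"k":30,"ang":[0.9112,0.6233,0.5785],"qd":[-0.1393,-0.2043,-0.1286],"ee":[0.1559,0.6471,0.5331],"u":[-6.7133,-1.3682,0.9458]}
{"k":31,"ang":[0.9084,0.6193,0.576],"qd":[-0.1381,-0.2015,-0.1225],"ee":[0.1549,0.6459,0.5356],"u":[-6.6267,-1.329,0.9222]}
{"k":32,"ang":[0.9057,0.6153,0.5736],"qd":[-0.1346,-0.1958,-0.1174],"ee":[0.1538,0.6446,0.538],"u":[-6.5661,-1.3005,0.9056]}
{"k":33,"ang":[0.9031,0.6115,0.5713],"qd":[-0.1296,-0.1882,-0.1132],"ee":[0.1528,0.6434,0.5403],"u":[-6.5247,-1.28,0.8942]}
{"k":34,"ang":[0.9005,0.6078,0.5691],"qd":[-0.1237,-0.1794,-0.1097],"ee":[0.1518,0.6422,0.5425],"u":[-6.4974,-1.2654,0.8867]}
{"k":35,"ang":[0.8981,0.6043,0.5669],"qd":[-0.1172,-0.17,-0.1065],"ee":[0.1509,0.6411,0.5446],"u":[-6.4805,-1.2552,0.8821]}
{"k":36,"ang":[0.8958,0.601,0.5648],"qd":[-0.1105,-0.1603,-0.1037],"ee":[0.15,0.64,0.5465],"u":[-6.4711,-1.2482,0.8796]}
{"k":37,"ang":[0.8937,0.5979,0.5628],"qd":[-0.1038,-0.1507,-0.1011],"ee":[0.1492,0.639,0.5484],"u":[-6.4671,-1.2435,0.8787]}
{"k":38,"ang":[0.8917,0.595,0.5608],"qd":[-0.0972,-0.1413,-0.0987],"ee":[0.1484,0.6381,0.5501],"u":[-6.4669,-1.2406,0.8788]}
{"k":39,"ang":[0.8898,0.5922,0.5588],"qd":[-0.0908,-0.1323,-0.0964],"ee":[0.1477,0.6372,0.5516],"u":[-6.4693,-1.2389,0.8798]}
{"k":40,"ang":[0.8881,0.5897,0.5569],"qd":[-0.0846,-0.1237,-0.0942],"ee":[0.147,0.6365,0.5531]}
{"summary": "max |u| (N\u00b7m): 25.3541"}


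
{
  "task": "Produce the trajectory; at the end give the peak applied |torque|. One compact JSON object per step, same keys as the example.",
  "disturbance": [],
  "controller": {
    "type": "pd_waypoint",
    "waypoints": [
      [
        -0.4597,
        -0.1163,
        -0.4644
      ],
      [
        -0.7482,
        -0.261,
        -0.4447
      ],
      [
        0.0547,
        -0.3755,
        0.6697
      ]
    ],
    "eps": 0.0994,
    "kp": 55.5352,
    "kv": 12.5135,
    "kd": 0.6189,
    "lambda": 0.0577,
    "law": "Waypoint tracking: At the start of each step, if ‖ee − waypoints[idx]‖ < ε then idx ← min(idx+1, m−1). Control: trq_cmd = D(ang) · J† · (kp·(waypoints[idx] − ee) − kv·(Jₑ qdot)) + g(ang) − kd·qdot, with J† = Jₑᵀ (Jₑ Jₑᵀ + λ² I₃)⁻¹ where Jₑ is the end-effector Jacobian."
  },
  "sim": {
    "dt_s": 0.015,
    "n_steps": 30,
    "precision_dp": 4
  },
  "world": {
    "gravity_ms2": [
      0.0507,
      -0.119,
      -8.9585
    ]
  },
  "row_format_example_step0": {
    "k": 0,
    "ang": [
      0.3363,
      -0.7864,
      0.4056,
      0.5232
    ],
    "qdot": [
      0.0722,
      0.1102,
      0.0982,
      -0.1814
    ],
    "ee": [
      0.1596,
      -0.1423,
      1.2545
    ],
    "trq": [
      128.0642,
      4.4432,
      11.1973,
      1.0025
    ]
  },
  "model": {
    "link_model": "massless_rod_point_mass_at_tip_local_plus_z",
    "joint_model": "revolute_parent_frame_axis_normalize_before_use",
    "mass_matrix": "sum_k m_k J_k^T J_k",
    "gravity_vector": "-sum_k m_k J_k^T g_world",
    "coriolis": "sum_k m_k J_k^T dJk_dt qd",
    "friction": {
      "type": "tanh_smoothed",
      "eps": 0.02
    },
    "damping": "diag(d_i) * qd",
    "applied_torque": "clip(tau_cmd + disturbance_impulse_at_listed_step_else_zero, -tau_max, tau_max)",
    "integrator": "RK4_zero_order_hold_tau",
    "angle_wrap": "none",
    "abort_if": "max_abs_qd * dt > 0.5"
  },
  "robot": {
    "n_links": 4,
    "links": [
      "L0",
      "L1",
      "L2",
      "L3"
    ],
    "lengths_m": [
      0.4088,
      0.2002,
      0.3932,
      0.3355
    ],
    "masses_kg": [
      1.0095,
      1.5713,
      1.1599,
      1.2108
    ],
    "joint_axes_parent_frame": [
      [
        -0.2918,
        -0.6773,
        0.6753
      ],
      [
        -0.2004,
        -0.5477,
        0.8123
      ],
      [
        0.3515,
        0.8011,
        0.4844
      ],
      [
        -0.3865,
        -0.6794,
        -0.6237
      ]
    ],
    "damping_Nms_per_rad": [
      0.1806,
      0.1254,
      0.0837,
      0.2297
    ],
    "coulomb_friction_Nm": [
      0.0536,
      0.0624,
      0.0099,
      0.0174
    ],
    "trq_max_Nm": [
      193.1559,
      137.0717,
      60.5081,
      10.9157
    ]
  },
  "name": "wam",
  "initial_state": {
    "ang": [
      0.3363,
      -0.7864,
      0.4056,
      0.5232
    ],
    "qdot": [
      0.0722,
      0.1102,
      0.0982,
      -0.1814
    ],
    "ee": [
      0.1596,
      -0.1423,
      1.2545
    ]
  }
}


{"k":1,"ang":[0.3709,-0.7956,0.4613,0.5571],"qdot":[4.5302,-1.451,7.0535,4.275],"ee":[0.1555,-0.143,1.2464],"trq":[115.4997,9.3452,2.6438,-1.2622]}
{"k":2,"ang":[0.4654,-0.8292,0.5936,0.6144],"qdot":[8.051,-3.1223,10.272,2.9441],"ee":[0.1457,-0.1462,1.2232],"trq":[109.7297,15.9064,-3.8556,0.4304]}
{"k":3,"ang":[0.6082,-0.8872,0.7567,0.6317],"qdot":[10.9593,-4.6404,11.2132,-0.8982],"ee":[0.1322,-0.1506,1.1871],"trq":[91.223,15.7396,-5.8352,2.6001]}
{"k":4,"ang":[0.7894,-0.9673,0.9212,0.5909],"qdot":[13.2094,-5.9969,10.5882,-4.6335],"ee":[0.1164,-0.1523,1.1391],"trq":[63.9429,9.7334,-5.5893,3.842]}
{"k":5,"ang":[0.9996,-1.0655,1.0701,0.5041],"qdot":[14.8362,-7.0401,9.268,-6.9169],"ee":[0.0983,-0.1476,1.0811],"trq":[37.2478,1.2981,-5.3681,4.1736]}
{"k":6,"ang":[1.2308,-1.1764,1.1986,0.3939],"qdot":[16.0263,-7.7007,7.914,-7.7228],"ee":[0.0769,-0.1351,1.0165],"trq":[16.3407,-7.4156,-5.8186,4.1452]}
{"k":7,"ang":[1.4781,-1.2947,1.3083,0.2785],"qdot":[16.9843,-8.0214,6.7673,-7.6519],"ee":[0.0518,-0.1155,0.9493],"trq":[2.7796,-15.4733,-6.9062,4.2185]}
{"k":8,"ang":[1.7392,-1.4158,1.4025,0.1669],"qdot":[17.8577,-8.0966,5.838,-7.2361],"ee":[0.0231,-0.0906,0.8825],"trq":[-4.13,-22.7847,-8.4329,4.5455]}
{"k":9,"ang":[2.0136,-1.537,1.4842,0.0624],"qdot":[18.7389,-8.0279,5.1013,-6.7023],"ee":[-0.0091,-0.0617,0.8178],"trq":[-5.893,-29.5985,-10.1896,5.0337]}
{"k":10,"ang":[2.3019,-1.6568,1.5564,-0.0334],"qdot":[19.6987,-7.909,4.5509,-6.0647],"ee":[-0.0449,-0.0305,0.7557],"trq":[-3.982,-36.1643,-12.0353,5.4971]}
{"k":11,"ang":[2.6059,-1.7751,1.6216,-0.1188],"qdot":[20.8147,-7.8312,4.178,-5.2764],"ee":[-0.0851,0.0013,0.6954],"trq":[0.232,-42.6174,-13.9769,5.7744]}
{"k":12,"ang":[2.9284,-1.8931,1.6822,-0.1914],"qdot":[22.1745,-7.8882,3.941,-4.3375],"ee":[-0.1301,0.0318,0.6358],"trq":[4.7334,-48.7642,-16.2768,5.8009]}
{"k":13,"ang":[3.2734,-2.0135,1.7395,-0.25],"qdot":[23.8099,-8.1624,3.7413,-3.3699],"ee":[-0.1797,0.0585,0.5755],"trq":[3.862,-52.7347,-19.5207,5.6441]}
{"k":14,"ang":[3.6426,-2.139,1.7928,-0.2963],"qdot":[25.3905,-8.5953,3.4065,-2.6797],"ee":[-0.2327,0.0794,0.5137],"trq":[-17.5133,-46.7781,-23.3067,5.4299]}
{"k":15,"ang":[4.0238,-2.267,1.8391,-0.3361],"qdot":[25.41,-8.5336,2.8066,-2.5198],"ee":[-0.2871,0.0932,0.4506],"trq":[-54.6341,-27.1992,-22.3812,4.9185]}
{"k":16,"ang":[4.3835,-2.3848,1.8773,-0.371],"qdot":[22.5163,-7.2401,2.3119,-2.0884],"ee":[-0.3389,0.0988,0.3872],"trq":[-64.0481,-14.3402,-16.5483,3.6652]}
{"k":17,"ang":[4.6924,-2.4808,1.9109,-0.3943],"qdot":[18.6976,-5.6023,2.1722,-1.0561],"ee":[-0.3838,0.0957,0.3251],"trq":[-54.3472,-10.8829,-11.5452,2.1815]}
{"k":18,"ang":[4.9486,-2.5549,1.9433,-0.4031],"qdot":[15.4752,-4.2963,2.1359,-0.1715],"ee":[-0.4192,0.0856,0.2658],"trq":[-42.3982,-10.8976,-8.6657,1.2368]}
{"k":19,"ang":[5.1625,-2.6126,1.975,-0.4015],"qdot":[13.0784,-3.399,2.0752,0.326],"ee":[-0.445,0.0705,0.2102],"trq":[-32.5603,-12.0133,-7.3951,0.8974]}
{"k":20,"ang":[5.3458,-2.6594,2.0056,-0.3945],"qdot":[11.3772,-2.8437,1.9885,0.5573],"ee":[-0.4622,0.0527,0.1587],"trq":[-25.2683,-13.3033,-7.0883,0.9166]}
{"k":21,"ang":[5.5076,-2.6998,2.0347,-0.3853],"qdot":[10.1956,-2.5523,1.8852,0.6301],"ee":[-0.4725,0.0336,0.1112],"trq":[-20.1456,-14.3405,-7.2813,1.1037]}
{"k":22,"ang":[5.6543,-2.7374,2.0622,-0.3758],"qdot":[9.3799,-2.4561,1.772,0.6115],"ee":[-0.4774,0.0145,0.0677],"trq":[-16.7259,-14.9311,-7.6743,1.3435]}
{"k":23,"ang":[5.7907,-2.7745,2.0879,-0.367],"qdot":[8.8079,-2.4969,1.6531,0.5397],"ee":[-0.4782,-0.004,0.028],"trq":[-14.5996,-15.0104,-8.0811,1.573]}
{"k":24,"ang":[5.9196,-2.8128,2.1118,-0.3596],"qdot":[8.3858,-2.626,1.5309,0.4363],"ee":[-0.4762,-0.0212,-0.0083],"trq":[-13.4286,-14.5927,-8.3919,1.7603]}
{"k":25,"ang":[6.0428,-2.8535,2.1339,-0.3538],"qdot":[8.0439,-2.8036,1.4075,0.3154],"ee":[-0.4724,-0.037,-0.0414],"trq":[-12.9348,-13.7417,-8.5481,1.8909]}
{"k":26,"ang":[6.1611,-2.897,2.1541,-0.35],"qdot":[7.7336,-2.9976,1.2847,0.1879],"ee":[-0.4677,-0.0511,-0.0718],"trq":[-12.8906,-12.5511,-8.5269,1.9597]}
{"k":27,"ang":[6.2747,-2.9433,2.1724,-0.348],"qdot":[7.4237,-3.1837,1.1646,0.0631],"ee":[-0.4626,-0.0635,-0.0997],"trq":[-13.1141,-11.1294,-8.3308,1.9674]}
{"k":28,"ang":[6.3836,-2.9922,2.1891,-0.3478],"qdot":[7.098,-3.3444,1.0514,-0.0429],"ee":[-0.4576,-0.0743,-0.1255],"trq":[-13.4696,-9.5812,-7.9757,1.911]}
{"k":29,"ang":[6.4874,-3.0433,2.2041,-0.349],"qdot":[6.7506,-3.4686,0.9478,-0.1211],"ee":[-0.4531,-0.0836,-0.1494],"trq":[-13.8603,-8.0037,-7.4906,1.7953]}
{"k":30,"ang":[6.5858,-3.0959,2.2175,-0.3513],"qdot":[6.3831,-3.5507,0.8474,-0.1911],"ee":[-0.4491,-0.0915,-0.1716]}
{"summary": "max |trq| (N\u00b7m): 128.0642"}


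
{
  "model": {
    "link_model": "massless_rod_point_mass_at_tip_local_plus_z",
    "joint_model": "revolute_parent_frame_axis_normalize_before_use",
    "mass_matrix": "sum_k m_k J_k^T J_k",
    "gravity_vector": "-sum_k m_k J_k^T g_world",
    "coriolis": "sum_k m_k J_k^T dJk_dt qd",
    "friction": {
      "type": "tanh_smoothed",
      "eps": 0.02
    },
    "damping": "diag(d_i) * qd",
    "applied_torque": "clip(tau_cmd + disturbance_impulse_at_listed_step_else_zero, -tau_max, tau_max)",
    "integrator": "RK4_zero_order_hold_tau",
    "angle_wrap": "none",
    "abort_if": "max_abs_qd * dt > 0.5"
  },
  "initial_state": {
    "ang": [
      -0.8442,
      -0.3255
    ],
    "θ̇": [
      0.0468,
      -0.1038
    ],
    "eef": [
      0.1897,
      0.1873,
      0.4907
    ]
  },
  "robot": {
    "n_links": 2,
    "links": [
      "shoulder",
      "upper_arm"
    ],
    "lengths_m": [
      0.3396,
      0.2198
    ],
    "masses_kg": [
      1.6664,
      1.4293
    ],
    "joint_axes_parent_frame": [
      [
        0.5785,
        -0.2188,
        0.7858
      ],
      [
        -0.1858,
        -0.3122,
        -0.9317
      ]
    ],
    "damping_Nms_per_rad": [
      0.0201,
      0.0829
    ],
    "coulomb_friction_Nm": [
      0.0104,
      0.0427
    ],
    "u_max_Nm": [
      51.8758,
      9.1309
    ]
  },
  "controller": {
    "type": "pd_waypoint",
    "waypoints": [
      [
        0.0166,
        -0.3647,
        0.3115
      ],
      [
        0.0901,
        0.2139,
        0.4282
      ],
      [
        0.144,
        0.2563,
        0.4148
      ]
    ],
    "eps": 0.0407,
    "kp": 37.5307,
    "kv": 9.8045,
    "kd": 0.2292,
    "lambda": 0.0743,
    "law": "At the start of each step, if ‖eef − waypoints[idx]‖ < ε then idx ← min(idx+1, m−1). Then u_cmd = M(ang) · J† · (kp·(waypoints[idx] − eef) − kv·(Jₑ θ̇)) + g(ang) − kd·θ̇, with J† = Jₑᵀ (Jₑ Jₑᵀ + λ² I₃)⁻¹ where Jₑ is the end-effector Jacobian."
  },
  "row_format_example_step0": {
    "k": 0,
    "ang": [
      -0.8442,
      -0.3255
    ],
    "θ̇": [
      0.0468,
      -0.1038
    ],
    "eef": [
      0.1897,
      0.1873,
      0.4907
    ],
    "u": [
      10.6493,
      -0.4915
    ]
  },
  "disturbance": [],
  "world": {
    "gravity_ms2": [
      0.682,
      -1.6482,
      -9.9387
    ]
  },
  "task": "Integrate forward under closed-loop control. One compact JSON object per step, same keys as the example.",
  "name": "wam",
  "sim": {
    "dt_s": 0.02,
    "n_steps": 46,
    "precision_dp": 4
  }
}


{"k":1,"ang":[-0.8366,-0.3441],"\u03b8\u0307":[0.7161,-1.716],"eef":[0.1886,0.1851,0.4919],"u":[9.2141,-0.0337]}
{"k":2,"ang":[-0.8169,-0.3827],"\u03b8\u0307":[1.2596,-2.1449],"eef":[0.1856,0.18,0.4946],"u":[8.0621,0.1409]}
{"k":3,"ang":[-0.7872,-0.4256],"\u03b8\u0307":[1.714,-2.1671],"eef":[0.1805,0.1731,0.4986],"u":[7.1137,0.2149]}
{"k":4,"ang":[-0.7491,-0.4675],"\u03b8\u0307":[2.099,-2.0365],"eef":[0.1736,0.165,0.5034],"u":[6.3081,0.2486]}
{"k":5,"ang":[-0.7039,-0.5061],"\u03b8\u0307":[2.4281,-1.8411],"eef":[0.1651,0.1558,0.5089],"u":[5.5987,0.2627]}
{"k":6,"ang":[-0.6525,-0.5406],"\u03b8\u0307":[2.711,-1.6151],"eef":[0.1554,0.1454,0.5146],"u":[4.9501,0.2641]}
{"k":7,"ang":[-0.5959,-0.5703],"\u03b8\u0307":[2.9551,-1.374],"eef":[0.1447,0.1338,0.5205],"u":[4.3357,0.2558]}
{"k":8,"ang":[-0.5348,-0.5952],"\u03b8\u0307":[3.1651,-1.1266],"eef":[0.1333,0.121,0.5264],"u":[3.7357,0.2388]}
{"k":9,"ang":[-0.4697,-0.6152],"\u03b8\u0307":[3.3448,-0.8789],"eef":[0.1213,0.1069,0.5321],"u":[3.1362,0.2138]}
{"k":10,"ang":[-0.4014,-0.6303],"\u03b8\u0307":[3.4963,-0.6351],"eef":[0.1091,0.0916,0.5375],"u":[2.5282,0.1816]}
{"k":11,"ang":[-0.3303,-0.6406],"\u03b8\u0307":[3.6211,-0.3988],"eef":[0.0968,0.0749,0.5423],"u":[1.9065,0.143]}
{"k":12,"ang":[-0.2569,-0.6463],"\u03b8\u0307":[3.7202,-0.1729],"eef":[0.0847,0.0569,0.5464],"u":[1.2694,0.0991]}
{"k":13,"ang":[-0.1818,-0.6476],"\u03b8\u0307":[3.7964,0.0048],"eef":[0.073,0.0377,0.5497],"u":[0.6189,0.0606]}
{"k":14,"ang":[-0.1054,-0.6468],"\u03b8\u0307":[3.8576,0.0602],"eef":[0.062,0.0174,0.5521],"u":[-0.0396,0.0496]}
{"k":15,"ang":[-0.028,-0.6443],"\u03b8\u0307":[3.8896,0.1906],"eef":[0.0521,-0.0039,0.5534],"u":[-0.7073,0.0131]}
{"k":16,"ang":[0.0498,-0.6389],"\u03b8\u0307":[3.8942,0.3463],"eef":[0.0431,-0.0259,0.5536],"u":[-1.3755,-0.0356]}
{"k":17,"ang":[0.1274,-0.6305],"\u03b8\u0307":[3.8739,0.4913],"eef":[0.0353,-0.0485,0.5528],"u":[-2.0351,-0.0859]}
{"k":18,"ang":[0.2044,-0.6194],"\u03b8\u0307":[3.83,0.6169],"eef":[0.0288,-0.0713,0.5508],"u":[-2.677,-0.1342]}
{"k":19,"ang":[0.2803,-0.606],"\u03b8\u0307":[3.7636,0.7207],"eef":[0.0236,-0.0941,0.5477],"u":[-3.2929,-0.1789]}
{"k":20,"ang":[0.3546,-0.5908],"\u03b8\u0307":[3.6765,0.8026],"eef":[0.0197,-0.1167,0.5437],"u":[-3.8748,-0.219]}
{"k":21,"ang":[0.427,-0.5741],"\u03b8\u0307":[3.5705,0.8631],"eef":[0.0172,-0.1388,0.5387],"u":[-4.4157,-0.2539]}
{"k":22,"ang":[0.4971,-0.5564],"\u03b8\u0307":[3.4476,0.9035],"eef":[0.0159,-0.1601,0.533],"u":[-4.9102,-0.2834]}
{"k":23,"ang":[0.5647,-0.5381],"\u03b8\u0307":[3.3104,0.9257],"eef":[0.0158,-0.1806,0.5266],"u":[-5.3543,-0.3075]}
{"k":24,"ang":[0.6293,-0.5195],"\u03b8\u0307":[3.1612,0.9316],"eef":[0.0167,-0.2,0.5197],"u":[-5.7455,-0.3265]}
{"k":25,"ang":[0.6909,-0.5009],"\u03b8\u0307":[3.0026,0.9239],"eef":[0.0186,-0.2183,0.5124],"u":[-6.0832,-0.3409]}
{"k":26,"ang":[0.7493,-0.4826],"\u03b8\u0307":[2.8371,0.9049],"eef":[0.0212,-0.2353,0.5049],"u":[-6.368,-0.3515]}
{"k":27,"ang":[0.8043,-0.4647],"\u03b8\u0307":[2.6671,0.8773],"eef":[0.0245,-0.251,0.4973],"u":[-6.6019,-0.3587]}
{"k":28,"ang":[0.8559,-0.4475],"\u03b8\u0307":[2.4949,0.8434],"eef":[0.0282,-0.2653,0.4897],"u":[-6.788,-0.3634]}
{"k":29,"ang":[0.904,-0.431],"\u03b8\u0307":[2.3226,0.8054],"eef":[0.0323,-0.2785,0.4822],"u":[-6.9299,-0.3662]}
{"k":30,"ang":[0.9488,-0.4153],"\u03b8\u0307":[2.1521,0.7652],"eef":[0.0366,-0.2903,0.475],"u":[-7.0322,-0.3675]}
{"k":31,"ang":[0.9901,-0.4004],"\u03b8\u0307":[1.985,0.7244],"eef":[0.041,-0.301,0.468],"u":[-7.0994,-0.3679]}
{"k":32,"ang":[1.0282,-0.3863],"\u03b8\u0307":[1.8228,0.6843],"eef":[0.0454,-0.3106,0.4614],"u":[-7.1362,-0.3677]}
{"k":33,"ang":[1.0631,-0.373],"\u03b8\u0307":[1.6666,0.6458],"eef":[0.0497,-0.3192,0.4552],"u":[-7.1473,-0.3672]}
{"k":34,"ang":[1.0949,-0.3604],"\u03b8\u0307":[1.5173,0.6097],"eef":[0.0538,-0.3268,0.4494],"u":[-7.1371,-0.3665]}
{"k":35,"ang":[1.1238,-0.3486],"\u03b8\u0307":[1.3757,0.5763],"eef":[0.0578,-0.3336,0.444],"u":[-7.1097,-0.3658]}
{"k":36,"ang":[1.15,-0.3373],"\u03b8\u0307":[1.2422,0.546],"eef":[0.0615,-0.3396,0.439],"u":[-7.0689,-0.3651]}
{"k":37,"ang":[1.1736,-0.3267],"\u03b8\u0307":[1.1172,0.5187],"eef":[0.065,-0.3449,0.4344],"u":[-7.0179,-0.3646]}
{"k":38,"ang":[1.1947,-0.3166],"\u03b8\u0307":[1.0008,0.4945],"eef":[0.0681,-0.3496,0.4302],"u":[-6.9598,-0.364]}
{"k":39,"ang":[1.2137,-0.3069],"\u03b8\u0307":[0.893,0.4731],"eef":[0.071,-0.3537,0.4264],"u":[-6.897,-0.3636]}
{"k":40,"ang":[1.2305,-0.2976],"\u03b8\u0307":[0.7936,0.4545],"eef":[0.0736,-0.3573,0.423],"u":[-6.8315,-0.3631]}
{"k":41,"ang":[1.2455,-0.2887],"\u03b8\u0307":[0.7026,0.4383],"eef":[0.0759,-0.3605,0.42],"u":[-6.7651,-0.3626]}
{"k":42,"ang":[1.2587,-0.2801],"\u03b8\u0307":[0.6195,0.4243],"eef":[0.078,-0.3634,0.4172],"u":[-6.6992,-0.362]}
{"k":43,"ang":[1.2703,-0.2717],"\u03b8\u0307":[0.5441,0.4122],"eef":[0.0798,-0.3658,0.4147],"u":[-6.6349,-0.3613]}
{"k":44,"ang":[1.2805,-0.2636],"\u03b8\u0307":[0.4759,0.4018],"eef":[0.0813,-0.368,0.4125],"u":[-6.5731,-0.3605]}
{"k":45,"ang":[1.2894,-0.2557],"\u03b8\u0307":[0.4146,0.3928],"eef":[0.0826,-0.37,0.4106],"u":[-6.5143,-0.3595]}
{"k":46,"ang":[1.2972,-0.2479],"\u03b8\u0307":[0.3596,0.3851],"eef":[0.0837,-0.3717,0.4089]}
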